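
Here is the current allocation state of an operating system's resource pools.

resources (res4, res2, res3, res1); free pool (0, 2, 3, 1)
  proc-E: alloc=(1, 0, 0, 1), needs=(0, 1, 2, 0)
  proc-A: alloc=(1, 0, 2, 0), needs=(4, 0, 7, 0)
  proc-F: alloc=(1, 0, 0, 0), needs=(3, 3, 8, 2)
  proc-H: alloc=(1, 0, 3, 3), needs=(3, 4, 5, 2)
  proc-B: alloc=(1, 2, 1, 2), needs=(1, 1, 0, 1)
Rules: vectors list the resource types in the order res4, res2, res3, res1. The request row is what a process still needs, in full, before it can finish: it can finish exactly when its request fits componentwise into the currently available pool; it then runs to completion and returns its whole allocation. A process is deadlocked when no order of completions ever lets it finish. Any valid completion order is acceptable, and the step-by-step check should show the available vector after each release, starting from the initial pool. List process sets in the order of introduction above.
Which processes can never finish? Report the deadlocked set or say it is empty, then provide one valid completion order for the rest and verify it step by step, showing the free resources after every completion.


Deadlocked: proc-A, proc-F and proc-H.
Key observation: no order helps: past proc-E, proc-B, the free pool tops out at (2, 4, 4, 4), below what each blocked process needs in res4.
The rest can finish in the order proc-E, proc-B. Verifying each step:
  pool = (0, 2, 3, 1)
  run proc-E (needs (0, 1, 2, 0), free (0, 2, 3, 1)); after release of (1, 0, 0, 1) the pool is (1, 2, 3, 2)
  run proc-B (needs (1, 1, 0, 1), free (1, 2, 3, 2)); after release of (1, 2, 1, 2) the pool is (2, 4, 4, 4)
The stuck group stays short no matter what:
  proc-A cannot run: need (4, 0, 7, 0) vs free (2, 4, 4, 4) (insufficient res4 and res3)
  proc-F cannot run: need (3, 3, 8, 2) vs free (2, 4, 4, 4) (insufficient res4 and res3)
  proc-H cannot run: need (3, 4, 5, 2) vs free (2, 4, 4, 4) (insufficient res4 and res3)


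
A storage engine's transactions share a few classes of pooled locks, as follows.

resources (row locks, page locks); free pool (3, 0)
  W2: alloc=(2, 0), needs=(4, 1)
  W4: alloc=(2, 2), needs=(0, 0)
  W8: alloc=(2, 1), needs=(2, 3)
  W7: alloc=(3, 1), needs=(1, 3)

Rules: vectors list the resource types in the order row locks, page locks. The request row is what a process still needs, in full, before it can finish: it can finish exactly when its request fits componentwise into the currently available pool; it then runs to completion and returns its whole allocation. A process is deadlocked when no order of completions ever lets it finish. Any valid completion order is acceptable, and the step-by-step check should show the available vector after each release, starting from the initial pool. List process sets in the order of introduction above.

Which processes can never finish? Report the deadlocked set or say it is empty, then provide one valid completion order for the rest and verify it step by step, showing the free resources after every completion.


Deadlocked: W8 and W7.
Key observation: W4, W2 can finish, but then (7, 2) is all there is, and the blocked group's page locks demands exceed it.
The rest can finish in the order W4, W2. Check, step by step:
  pool = (3, 0)
  W4: need (0, 0) fits (3, 0); releases (2, 2), pool now (5, 2)
  W2: need (4, 1) fits (5, 2); releases (2, 0), pool now (7, 2)
None of the blocked processes ever fits:
  W8 still needs (2, 3) but only (7, 2) is free — short on page locks
  W7 still needs (1, 3) but only (7, 2) is free — short on page locks


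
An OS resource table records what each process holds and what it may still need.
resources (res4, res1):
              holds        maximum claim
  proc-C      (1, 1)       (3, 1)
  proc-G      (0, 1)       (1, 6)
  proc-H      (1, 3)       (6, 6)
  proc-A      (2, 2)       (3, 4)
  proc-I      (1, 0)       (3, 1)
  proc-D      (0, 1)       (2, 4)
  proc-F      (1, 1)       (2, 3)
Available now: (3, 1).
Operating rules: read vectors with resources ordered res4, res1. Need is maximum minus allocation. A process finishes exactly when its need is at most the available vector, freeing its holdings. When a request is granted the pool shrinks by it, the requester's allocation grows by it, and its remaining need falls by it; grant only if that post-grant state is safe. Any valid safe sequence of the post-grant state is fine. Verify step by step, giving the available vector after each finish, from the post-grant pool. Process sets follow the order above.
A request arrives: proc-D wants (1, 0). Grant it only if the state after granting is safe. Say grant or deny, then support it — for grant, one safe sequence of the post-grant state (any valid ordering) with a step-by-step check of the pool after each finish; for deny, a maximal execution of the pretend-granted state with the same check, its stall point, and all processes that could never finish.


GRANT: granting preserves safety; a valid post-grant sequence is proc-C, proc-F, proc-I, proc-A, proc-D, proc-G, proc-H.
Key observation: even at the reduced pool (2, 1), proc-C fits immediately, so safety survives the grant.
Step-by-step check of the post-grant state:
  pool = (2, 1)
  proc-C: need (2, 0) fits (2, 1); releases (1, 1), pool now (3, 2)
  proc-F: need (1, 2) fits (3, 2); releases (1, 1), pool now (4, 3)
  proc-I: need (2, 1) fits (4, 3); releases (1, 0), pool now (5, 3)
  proc-A: need (1, 2) fits (5, 3); releases (2, 2), pool now (7, 5)
  proc-D: need (1, 3) fits (7, 5); releases (1, 1), pool now (8, 6)
  proc-G: need (1, 5) fits (8, 6); releases (0, 1), pool now (8, 7)
  proc-H: need (5, 3) fits (8, 7); releases (1, 3), pool now (9, 10)


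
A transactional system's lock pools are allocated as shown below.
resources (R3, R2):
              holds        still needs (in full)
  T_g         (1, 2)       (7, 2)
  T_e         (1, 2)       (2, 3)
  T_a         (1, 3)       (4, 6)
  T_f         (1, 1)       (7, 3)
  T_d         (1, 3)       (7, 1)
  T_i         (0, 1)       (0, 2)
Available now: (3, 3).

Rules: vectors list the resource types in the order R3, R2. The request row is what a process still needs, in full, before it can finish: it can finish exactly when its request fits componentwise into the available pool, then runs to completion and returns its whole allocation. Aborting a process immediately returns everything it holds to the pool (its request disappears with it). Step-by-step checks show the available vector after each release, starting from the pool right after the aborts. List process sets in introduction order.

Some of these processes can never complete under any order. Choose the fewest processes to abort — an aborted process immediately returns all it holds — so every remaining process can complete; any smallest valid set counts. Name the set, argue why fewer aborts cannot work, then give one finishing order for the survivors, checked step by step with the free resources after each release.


Abort T_g and T_f.
Key observation: the returned (2, 3) from T_g and T_f is what brings T_d — unrunnable before, under any order — into play at step 4.
Why nothing smaller works — every single abort fails: T_g alone leaves T_f blocked (short on R3); T_e alone leaves T_g blocked (short on R3); T_a alone leaves T_g blocked (short on R3); T_f alone leaves T_g blocked (short on R3); T_d alone leaves T_g blocked (short on R3); T_i alone leaves T_g blocked (short on R3).
One survivor order: T_a, T_e, T_i, T_d. Verifying each step (post-abort pool first):
  pool = (5, 6)
  T_a: need (4, 6) fits (5, 6); releases (1, 3), pool now (6, 9)
  T_e: need (2, 3) fits (6, 9); releases (1, 2), pool now (7, 11)
  T_i: need (0, 2) fits (7, 11); releases (0, 1), pool now (7, 12)
  T_d: need (7, 1) fits (7, 12); releases (1, 3), pool now (8, 15)


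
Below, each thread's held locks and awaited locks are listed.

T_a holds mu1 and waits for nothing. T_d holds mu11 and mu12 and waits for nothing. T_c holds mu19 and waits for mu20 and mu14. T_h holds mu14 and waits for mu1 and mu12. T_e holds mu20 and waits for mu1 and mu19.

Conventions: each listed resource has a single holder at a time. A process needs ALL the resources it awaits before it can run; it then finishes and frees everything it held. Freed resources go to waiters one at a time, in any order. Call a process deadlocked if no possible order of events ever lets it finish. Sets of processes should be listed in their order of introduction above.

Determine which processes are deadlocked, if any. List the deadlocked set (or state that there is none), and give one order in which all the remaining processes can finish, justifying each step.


Deadlocked: T_c and T_e.
Key observation: along T_c -> T_e -> T_c, each member waits on what the next one holds — a deadlock; no other process is dragged down with it.
The rest can finish in the order T_a, T_d, T_h.
Check, step by step:
  run T_a (it waits on nothing); releases mu1
  run T_d (it waits on nothing); releases mu11 and mu12
  run T_h (all its waits — mu1 and mu12 — are resolved); releases mu14


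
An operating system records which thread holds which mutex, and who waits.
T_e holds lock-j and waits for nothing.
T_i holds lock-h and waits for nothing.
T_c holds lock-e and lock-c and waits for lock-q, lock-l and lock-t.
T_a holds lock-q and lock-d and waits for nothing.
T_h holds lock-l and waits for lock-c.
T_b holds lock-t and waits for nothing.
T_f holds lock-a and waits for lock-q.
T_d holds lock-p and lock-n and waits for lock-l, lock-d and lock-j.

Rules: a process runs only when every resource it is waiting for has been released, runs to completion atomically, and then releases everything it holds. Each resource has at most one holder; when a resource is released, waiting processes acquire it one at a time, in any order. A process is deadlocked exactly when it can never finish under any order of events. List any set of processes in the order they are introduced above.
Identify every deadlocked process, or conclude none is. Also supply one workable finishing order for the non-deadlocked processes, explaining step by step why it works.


Deadlocked: T_c, T_h and T_d.
Key observation: the knot is the closed ring of waits T_c -> T_h -> T_c; T_d waits into the deadlock from upstream.
The rest can finish in the order T_b, T_e, T_a, T_i, T_f.
Step-by-step check:
  run T_b (it waits on nothing); releases lock-t
  run T_e (it waits on nothing); releases lock-j
  run T_a (it waits on nothing); releases lock-q and lock-d
  run T_i (it waits on nothing); releases lock-h
  run T_f (all its waits — lock-q — are resolved); releases lock-a


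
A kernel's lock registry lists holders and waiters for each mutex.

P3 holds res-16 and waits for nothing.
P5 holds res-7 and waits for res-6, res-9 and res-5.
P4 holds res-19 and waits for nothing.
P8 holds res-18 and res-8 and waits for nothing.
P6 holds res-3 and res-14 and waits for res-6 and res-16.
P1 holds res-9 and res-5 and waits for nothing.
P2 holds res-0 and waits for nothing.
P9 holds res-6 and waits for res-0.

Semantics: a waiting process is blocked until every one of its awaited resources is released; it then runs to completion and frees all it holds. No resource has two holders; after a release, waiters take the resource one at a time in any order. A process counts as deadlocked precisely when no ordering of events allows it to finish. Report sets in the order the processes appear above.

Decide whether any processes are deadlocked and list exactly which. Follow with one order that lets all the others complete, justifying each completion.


No process is deadlocked.
Key observation: no waiting chain loops back on itself — every chain ends at a process that waits on nothing, so everyone eventually runs.
The rest can finish in the order P3, P2, P1, P9, P8, P6, P5, P4.
Check, step by step:
  run P3 (it waits on nothing); releases res-16
  run P2 (it waits on nothing); releases res-0
  run P1 (it waits on nothing); releases res-9 and res-5
  run P9 (all its waits — res-0 — are resolved); releases res-6
  run P8 (it waits on nothing); releases res-18 and res-8
  run P6 (all its waits — res-6 and res-16 — are resolved); releases res-3 and res-14
  run P5 (all its waits — res-6, res-9 and res-5 — are resolved); releases res-7
  run P4 (it waits on nothing); releases res-19


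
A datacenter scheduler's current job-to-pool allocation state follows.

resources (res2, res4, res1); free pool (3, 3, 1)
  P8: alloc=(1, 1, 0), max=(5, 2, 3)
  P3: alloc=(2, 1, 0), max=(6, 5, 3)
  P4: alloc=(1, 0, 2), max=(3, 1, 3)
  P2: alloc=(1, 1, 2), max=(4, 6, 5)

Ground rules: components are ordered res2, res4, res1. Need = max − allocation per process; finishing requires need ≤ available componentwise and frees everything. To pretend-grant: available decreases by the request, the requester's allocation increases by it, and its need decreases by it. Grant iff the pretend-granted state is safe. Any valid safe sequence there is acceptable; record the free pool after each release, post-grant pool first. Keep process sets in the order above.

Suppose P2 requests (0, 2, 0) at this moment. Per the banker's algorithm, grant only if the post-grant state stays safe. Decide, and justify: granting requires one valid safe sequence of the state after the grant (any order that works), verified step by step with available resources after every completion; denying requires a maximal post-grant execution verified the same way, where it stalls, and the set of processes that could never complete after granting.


DENY: after the grant no complete ordering would exist.
Key observation: the wall is res4: completing P4, P8 brings the pool only to (5, 2, 3), and all the rest need more.
On the post-grant state, P4, P8 is a maximal run — nothing extends it. Walking it through:
  pool = (3, 1, 1)
  P4: need (2, 1, 1) fits (3, 1, 1); releases (1, 0, 2), pool now (4, 1, 3)
  P8: need (4, 1, 3) fits (4, 1, 3); releases (1, 1, 0), pool now (5, 2, 3)
  P3 still needs (4, 4, 3) but only (5, 2, 3) is free — short on res4
  P2 still needs (3, 3, 3) but only (5, 2, 3) is free — short on res4
Had the request been granted, P3 and P2 could never finish.


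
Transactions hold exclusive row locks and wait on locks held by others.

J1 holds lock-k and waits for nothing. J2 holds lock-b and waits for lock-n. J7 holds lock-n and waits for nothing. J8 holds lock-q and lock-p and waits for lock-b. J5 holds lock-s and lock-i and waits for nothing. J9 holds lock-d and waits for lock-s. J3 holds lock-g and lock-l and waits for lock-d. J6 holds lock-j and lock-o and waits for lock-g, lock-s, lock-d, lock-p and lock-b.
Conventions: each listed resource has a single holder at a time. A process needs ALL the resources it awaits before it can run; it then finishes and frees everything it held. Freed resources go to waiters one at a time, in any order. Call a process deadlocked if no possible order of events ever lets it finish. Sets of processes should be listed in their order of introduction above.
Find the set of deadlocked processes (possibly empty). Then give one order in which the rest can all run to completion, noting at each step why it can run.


Nothing here is deadlocked.
Key observation: all waits point, directly or indirectly, at processes that can finish, so nothing is permanently blocked.
The rest can finish in the order J7, J2, J1, J5, J9, J8, J3, J6.
Verifying each step:
  J7 waits on nothing -> runs at once and releases lock-n
  J2: everything it awaited (lock-n) is free; runs, freeing lock-b
  J1 waits on nothing -> runs at once and releases lock-k
  J5 waits on nothing -> runs at once and releases lock-s and lock-i
  J9: everything it awaited (lock-s) is free; runs, freeing lock-d
  J8: everything it awaited (lock-b) is free; runs, freeing lock-q and lock-p
  J3: everything it awaited (lock-d) is free; runs, freeing lock-g and lock-l
  J6: everything it awaited (lock-g, lock-s, lock-d, lock-p and lock-b) is free; runs, freeing lock-j and lock-o


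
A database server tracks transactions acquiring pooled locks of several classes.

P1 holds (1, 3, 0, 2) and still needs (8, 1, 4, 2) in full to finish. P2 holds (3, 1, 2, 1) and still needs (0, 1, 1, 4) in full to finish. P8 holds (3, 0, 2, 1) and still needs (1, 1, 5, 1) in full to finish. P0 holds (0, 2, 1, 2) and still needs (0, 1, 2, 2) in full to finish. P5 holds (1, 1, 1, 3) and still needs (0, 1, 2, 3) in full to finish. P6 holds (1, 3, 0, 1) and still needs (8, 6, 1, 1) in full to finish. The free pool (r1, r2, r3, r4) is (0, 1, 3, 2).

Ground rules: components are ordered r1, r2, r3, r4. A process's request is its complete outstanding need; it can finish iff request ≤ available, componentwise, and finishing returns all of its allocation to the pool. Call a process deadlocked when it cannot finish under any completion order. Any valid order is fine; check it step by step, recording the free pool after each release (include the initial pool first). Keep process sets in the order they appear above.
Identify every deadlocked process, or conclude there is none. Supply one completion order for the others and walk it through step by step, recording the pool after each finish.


Deadlocked: P1 and P6.
Key observation: the pool after P0, P2, P5, P8 is (7, 5, 9, 9); every surviving request exceeds it in r1, so progress ends there.
One completion order for the rest: P0, P2, P5, P8. Verifying each step:
  pool = (0, 1, 3, 2)
  P0 needs (0, 1, 2, 2) <= (0, 1, 3, 2) -> finishes; pool += (0, 2, 1, 2) = (0, 3, 4, 4)
  P2 needs (0, 1, 1, 4) <= (0, 3, 4, 4) -> finishes; pool += (3, 1, 2, 1) = (3, 4, 6, 5)
  P5 needs (0, 1, 2, 3) <= (3, 4, 6, 5) -> finishes; pool += (1, 1, 1, 3) = (4, 5, 7, 8)
  P8 needs (1, 1, 5, 1) <= (4, 5, 7, 8) -> finishes; pool += (3, 0, 2, 1) = (7, 5, 9, 9)
The stuck group stays short no matter what:
  blocked: P1 wants (8, 1, 4, 2), pool (7, 5, 9, 9) — not enough r1
  blocked: P6 wants (8, 6, 1, 1), pool (7, 5, 9, 9) — not enough r1 and r2


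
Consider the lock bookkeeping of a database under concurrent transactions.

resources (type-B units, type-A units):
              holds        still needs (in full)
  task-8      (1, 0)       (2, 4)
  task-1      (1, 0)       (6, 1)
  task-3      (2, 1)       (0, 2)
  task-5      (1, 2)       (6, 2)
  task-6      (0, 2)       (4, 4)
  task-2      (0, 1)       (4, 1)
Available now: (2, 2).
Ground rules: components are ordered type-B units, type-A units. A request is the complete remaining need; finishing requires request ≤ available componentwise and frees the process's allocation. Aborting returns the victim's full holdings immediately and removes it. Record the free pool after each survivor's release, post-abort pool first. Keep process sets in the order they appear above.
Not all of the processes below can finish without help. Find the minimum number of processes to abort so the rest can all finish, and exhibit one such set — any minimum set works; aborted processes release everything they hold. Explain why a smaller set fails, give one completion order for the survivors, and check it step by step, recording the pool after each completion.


Abort task-5.
Key observation: task-1 was stuck for good until task-5 gave back (1, 2); in the order shown it finishes at step 4.
Why nothing smaller works: aborting no one leaves the state deadlocked as given.
One survivor order: task-3, task-2, task-8, task-1, task-6. Walking it through (post-abort pool first):
  pool = (3, 4)
  task-3: need (0, 2) fits (3, 4); releases (2, 1), pool now (5, 5)
  task-2: need (4, 1) fits (5, 5); releases (0, 1), pool now (5, 6)
  task-8: need (2, 4) fits (5, 6); releases (1, 0), pool now (6, 6)
  task-1: need (6, 1) fits (6, 6); releases (1, 0), pool now (7, 6)
  task-6: need (4, 4) fits (7, 6); releases (0, 2), pool now (7, 8)


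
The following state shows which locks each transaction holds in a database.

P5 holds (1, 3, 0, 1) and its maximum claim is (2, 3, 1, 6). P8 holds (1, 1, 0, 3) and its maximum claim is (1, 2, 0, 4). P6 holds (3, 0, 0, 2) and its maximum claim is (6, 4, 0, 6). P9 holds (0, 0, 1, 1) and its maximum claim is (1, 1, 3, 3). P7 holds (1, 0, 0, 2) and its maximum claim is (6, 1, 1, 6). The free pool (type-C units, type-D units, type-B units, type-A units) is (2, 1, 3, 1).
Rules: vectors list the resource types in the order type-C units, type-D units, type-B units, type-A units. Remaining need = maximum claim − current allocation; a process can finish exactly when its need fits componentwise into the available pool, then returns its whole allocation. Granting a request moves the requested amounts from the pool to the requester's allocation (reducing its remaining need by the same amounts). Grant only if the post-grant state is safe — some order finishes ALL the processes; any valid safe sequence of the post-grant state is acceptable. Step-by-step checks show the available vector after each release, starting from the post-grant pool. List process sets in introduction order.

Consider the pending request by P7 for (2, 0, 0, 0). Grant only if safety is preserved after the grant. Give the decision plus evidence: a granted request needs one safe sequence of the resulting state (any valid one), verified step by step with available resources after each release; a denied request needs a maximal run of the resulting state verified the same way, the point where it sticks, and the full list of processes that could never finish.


DENY — the pretend-granted state is unsafe.
Key observation: the wall is type-C units: completing P8, P9, P5 brings the pool only to (2, 5, 4, 6), and all the rest need more.
Pretend the grant happened; the run P8, P9, P5 goes as far as possible. Check, step by step:
  pool = (0, 1, 3, 1)
  run P8 (needs (0, 1, 0, 1), free (0, 1, 3, 1)); after release of (1, 1, 0, 3) the pool is (1, 2, 3, 4)
  run P9 (needs (1, 1, 2, 2), free (1, 2, 3, 4)); after release of (0, 0, 1, 1) the pool is (1, 2, 4, 5)
  run P5 (needs (1, 0, 1, 5), free (1, 2, 4, 5)); after release of (1, 3, 0, 1) the pool is (2, 5, 4, 6)
  blocked: P6 wants (3, 4, 0, 4), pool (2, 5, 4, 6) — not enough type-C units
  blocked: P7 wants (3, 1, 1, 4), pool (2, 5, 4, 6) — not enough type-C units
Post-grant, the permanently blocked set is P6 and P7.


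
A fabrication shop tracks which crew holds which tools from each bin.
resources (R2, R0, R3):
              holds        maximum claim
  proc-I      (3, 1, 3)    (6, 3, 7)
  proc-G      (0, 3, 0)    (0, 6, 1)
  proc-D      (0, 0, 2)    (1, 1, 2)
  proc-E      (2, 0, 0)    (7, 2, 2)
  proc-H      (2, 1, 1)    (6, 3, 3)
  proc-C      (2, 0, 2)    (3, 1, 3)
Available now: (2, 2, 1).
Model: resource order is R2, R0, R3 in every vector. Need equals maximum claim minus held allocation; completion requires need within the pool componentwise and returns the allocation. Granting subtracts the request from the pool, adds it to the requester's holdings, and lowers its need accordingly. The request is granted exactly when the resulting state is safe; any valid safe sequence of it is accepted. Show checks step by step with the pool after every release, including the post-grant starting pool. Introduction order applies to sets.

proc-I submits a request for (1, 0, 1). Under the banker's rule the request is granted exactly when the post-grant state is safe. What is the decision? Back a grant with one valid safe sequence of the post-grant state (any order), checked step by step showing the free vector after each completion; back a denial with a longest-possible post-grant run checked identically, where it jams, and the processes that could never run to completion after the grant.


GRANT: granting preserves safety; a valid post-grant sequence is proc-D, proc-C, proc-I, proc-G, proc-H, proc-E.
Key observation: the transfer keeps a workable pool ((1, 2, 0)); proc-D starts the safe sequence.
Verifying the post-grant state step by step:
  pool = (1, 2, 0)
  proc-D: need (1, 1, 0) fits (1, 2, 0); releases (0, 0, 2), pool now (1, 2, 2)
  proc-C: need (1, 1, 1) fits (1, 2, 2); releases (2, 0, 2), pool now (3, 2, 4)
  proc-I: need (2, 2, 3) fits (3, 2, 4); releases (4, 1, 4), pool now (7, 3, 8)
  proc-G: need (0, 3, 1) fits (7, 3, 8); releases (0, 3, 0), pool now (7, 6, 8)
  proc-H: need (4, 2, 2) fits (7, 6, 8); releases (2, 1, 1), pool now (9, 7, 9)
  proc-E: need (5, 2, 2) fits (9, 7, 9); releases (2, 0, 0), pool now (11, 7, 9)


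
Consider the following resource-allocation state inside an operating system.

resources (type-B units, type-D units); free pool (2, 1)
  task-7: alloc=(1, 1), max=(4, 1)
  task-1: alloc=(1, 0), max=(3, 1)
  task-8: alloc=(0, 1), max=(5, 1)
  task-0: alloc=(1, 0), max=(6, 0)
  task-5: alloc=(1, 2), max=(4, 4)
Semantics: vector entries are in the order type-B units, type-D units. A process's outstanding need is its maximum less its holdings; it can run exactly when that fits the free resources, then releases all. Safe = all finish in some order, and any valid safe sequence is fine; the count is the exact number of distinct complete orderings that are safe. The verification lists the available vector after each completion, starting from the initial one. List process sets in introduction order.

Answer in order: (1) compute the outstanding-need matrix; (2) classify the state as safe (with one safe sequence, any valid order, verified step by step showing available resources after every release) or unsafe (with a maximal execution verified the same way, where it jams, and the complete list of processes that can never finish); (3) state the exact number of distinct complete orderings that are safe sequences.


(1) Remaining need (order type-B units, type-D units):
  task-7: (3, 0)
  task-1: (2, 1)
  task-8: (5, 0)
  task-0: (5, 0)
  task-5: (3, 2)
(2) SAFE, for example via the order task-1, task-7, task-5, task-8, task-0.
Key observation: the first exact fit in this order is task-1 — it needs (2, 1) with (2, 1) free, meeting a requested resource to the last unit.
Walking it through:
  pool = (2, 1)
  run task-1 (needs (2, 1), free (2, 1)); after release of (1, 0) the pool is (3, 1)
  run task-7 (needs (3, 0), free (3, 1)); after release of (1, 1) the pool is (4, 2)
  run task-5 (needs (3, 2), free (4, 2)); after release of (1, 2) the pool is (5, 4)
  run task-8 (needs (5, 0), free (5, 4)); after release of (0, 1) the pool is (5, 5)
  run task-0 (needs (5, 0), free (5, 5)); after release of (1, 0) the pool is (6, 5)
(3) Exactly 2 of the possible complete orderings are safe sequences.


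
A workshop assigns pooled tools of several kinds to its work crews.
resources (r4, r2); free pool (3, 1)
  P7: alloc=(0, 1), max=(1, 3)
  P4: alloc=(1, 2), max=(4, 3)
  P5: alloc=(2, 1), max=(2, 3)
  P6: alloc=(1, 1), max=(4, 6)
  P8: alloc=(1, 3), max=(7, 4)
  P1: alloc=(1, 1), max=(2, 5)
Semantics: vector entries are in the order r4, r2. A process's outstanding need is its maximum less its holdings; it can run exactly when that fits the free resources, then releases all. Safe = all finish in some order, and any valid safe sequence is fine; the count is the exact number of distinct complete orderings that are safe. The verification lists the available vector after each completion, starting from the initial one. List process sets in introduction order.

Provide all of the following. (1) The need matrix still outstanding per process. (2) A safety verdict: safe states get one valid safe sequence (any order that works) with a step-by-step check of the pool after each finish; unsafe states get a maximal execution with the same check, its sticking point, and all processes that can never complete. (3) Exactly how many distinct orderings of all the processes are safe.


(1) Outstanding need per process (order r4, r2):
  P7: (1, 2)
  P4: (3, 1)
  P5: (0, 2)
  P6: (3, 5)
  P8: (6, 1)
  P1: (1, 4)
(2) SAFE. One safe sequence: P4, P5, P8, P1, P7, P6.
Key observation: at P4 the run first touches a limit — (3, 1) against (3, 1), exact on a resource it actually requests.
Verifying each step:
  pool = (3, 1)
  run P4 (needs (3, 1), free (3, 1)); after release of (1, 2) the pool is (4, 3)
  run P5 (needs (0, 2), free (4, 3)); after release of (2, 1) the pool is (6, 4)
  run P8 (needs (6, 1), free (6, 4)); after release of (1, 3) the pool is (7, 7)
  run P1 (needs (1, 4), free (7, 7)); after release of (1, 1) the pool is (8, 8)
  run P7 (needs (1, 2), free (8, 8)); after release of (0, 1) the pool is (8, 9)
  run P6 (needs (3, 5), free (8, 9)); after release of (1, 1) the pool is (9, 10)
(3) The exact count: 28 of the possible complete orderings are safe sequences.


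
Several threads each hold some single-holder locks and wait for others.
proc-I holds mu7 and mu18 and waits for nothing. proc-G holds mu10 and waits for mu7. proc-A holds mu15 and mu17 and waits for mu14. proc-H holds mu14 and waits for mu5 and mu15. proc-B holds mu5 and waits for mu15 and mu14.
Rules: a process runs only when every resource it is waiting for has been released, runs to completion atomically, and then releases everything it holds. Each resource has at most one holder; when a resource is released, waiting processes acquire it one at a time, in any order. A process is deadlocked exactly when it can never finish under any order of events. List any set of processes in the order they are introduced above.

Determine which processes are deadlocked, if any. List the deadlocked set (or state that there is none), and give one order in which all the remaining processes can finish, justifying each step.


Deadlocked: proc-A, proc-H and proc-B.
Key observation: proc-A -> proc-H -> proc-A is a circular wait — nothing in it can go first; proc-B is caught in further circular waits.
The rest can finish in the order proc-I, proc-G.
Check, step by step:
  proc-I: no waits; runs immediately, freeing mu7 and mu18
  proc-G waits on mu7 — all released -> runs and releases mu10


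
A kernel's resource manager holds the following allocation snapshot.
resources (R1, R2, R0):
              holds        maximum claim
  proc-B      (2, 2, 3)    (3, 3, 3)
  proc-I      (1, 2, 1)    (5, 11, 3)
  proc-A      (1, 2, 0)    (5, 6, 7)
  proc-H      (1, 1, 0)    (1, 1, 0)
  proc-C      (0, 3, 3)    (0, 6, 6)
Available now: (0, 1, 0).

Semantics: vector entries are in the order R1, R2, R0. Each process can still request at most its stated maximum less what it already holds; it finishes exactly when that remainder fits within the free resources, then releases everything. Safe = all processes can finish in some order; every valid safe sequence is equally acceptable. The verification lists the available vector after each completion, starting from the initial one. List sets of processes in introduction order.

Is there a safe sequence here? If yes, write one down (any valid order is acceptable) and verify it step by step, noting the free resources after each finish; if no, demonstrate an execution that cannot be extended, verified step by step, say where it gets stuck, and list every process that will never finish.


The state is UNSAFE.
Key observation: proc-H, proc-B, proc-C can finish, but then (3, 7, 6) is all there is, and the blocked group's R1 demands exceed it.
Going as far as possible: proc-H, proc-B, proc-C; after that, nothing fits. Step-by-step check:
  pool = (0, 1, 0)
  proc-H needs (0, 0, 0) <= (0, 1, 0) -> finishes; pool += (1, 1, 0) = (1, 2, 0)
  proc-B needs (1, 1, 0) <= (1, 2, 0) -> finishes; pool += (2, 2, 3) = (3, 4, 3)
  proc-C needs (0, 3, 3) <= (3, 4, 3) -> finishes; pool += (0, 3, 3) = (3, 7, 6)
  blocked: proc-I wants (4, 9, 2), pool (3, 7, 6) — not enough R1 and R2
  blocked: proc-A wants (4, 4, 7), pool (3, 7, 6) — not enough R1 and R0
Processes that can never finish: proc-I and proc-A.


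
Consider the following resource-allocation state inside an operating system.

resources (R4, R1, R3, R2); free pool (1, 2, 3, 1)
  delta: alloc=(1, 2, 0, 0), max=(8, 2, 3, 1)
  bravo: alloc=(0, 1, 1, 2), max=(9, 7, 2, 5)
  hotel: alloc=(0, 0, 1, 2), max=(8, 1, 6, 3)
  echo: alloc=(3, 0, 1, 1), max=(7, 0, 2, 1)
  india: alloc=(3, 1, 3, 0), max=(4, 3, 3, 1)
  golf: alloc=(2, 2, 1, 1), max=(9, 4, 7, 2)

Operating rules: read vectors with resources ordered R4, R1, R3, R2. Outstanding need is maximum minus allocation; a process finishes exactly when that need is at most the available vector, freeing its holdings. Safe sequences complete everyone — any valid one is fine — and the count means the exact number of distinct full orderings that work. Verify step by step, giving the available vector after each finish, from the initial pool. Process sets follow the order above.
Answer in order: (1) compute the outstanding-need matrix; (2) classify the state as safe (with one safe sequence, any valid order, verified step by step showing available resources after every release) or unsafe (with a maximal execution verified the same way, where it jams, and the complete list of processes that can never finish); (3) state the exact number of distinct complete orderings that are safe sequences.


(1) Remaining need (order R4, R1, R3, R2):
  delta: (7, 0, 3, 1)
  bravo: (9, 6, 1, 3)
  hotel: (8, 1, 5, 1)
  echo: (4, 0, 1, 0)
  india: (1, 2, 0, 1)
  golf: (7, 2, 6, 1)
(2) The state is SAFE; one workable sequence: india, echo, delta, hotel, golf, bravo.
Key observation: at india the run first touches a limit — (1, 2, 0, 1) against (1, 2, 3, 1), exact on a resource it actually requests.
Check, step by step:
  pool = (1, 2, 3, 1)
  run india (needs (1, 2, 0, 1), free (1, 2, 3, 1)); after release of (3, 1, 3, 0) the pool is (4, 3, 6, 1)
  run echo (needs (4, 0, 1, 0), free (4, 3, 6, 1)); after release of (3, 0, 1, 1) the pool is (7, 3, 7, 2)
  run delta (needs (7, 0, 3, 1), free (7, 3, 7, 2)); after release of (1, 2, 0, 0) the pool is (8, 5, 7, 2)
  run hotel (needs (8, 1, 5, 1), free (8, 5, 7, 2)); after release of (0, 0, 1, 2) the pool is (8, 5, 8, 4)
  run golf (needs (7, 2, 6, 1), free (8, 5, 8, 4)); after release of (2, 2, 1, 1) the pool is (10, 7, 9, 5)
  run bravo (needs (9, 6, 1, 3), free (10, 7, 9, 5)); after release of (0, 1, 1, 2) the pool is (10, 8, 10, 7)
(3) Exactly 6 of the possible complete orderings are safe sequences.


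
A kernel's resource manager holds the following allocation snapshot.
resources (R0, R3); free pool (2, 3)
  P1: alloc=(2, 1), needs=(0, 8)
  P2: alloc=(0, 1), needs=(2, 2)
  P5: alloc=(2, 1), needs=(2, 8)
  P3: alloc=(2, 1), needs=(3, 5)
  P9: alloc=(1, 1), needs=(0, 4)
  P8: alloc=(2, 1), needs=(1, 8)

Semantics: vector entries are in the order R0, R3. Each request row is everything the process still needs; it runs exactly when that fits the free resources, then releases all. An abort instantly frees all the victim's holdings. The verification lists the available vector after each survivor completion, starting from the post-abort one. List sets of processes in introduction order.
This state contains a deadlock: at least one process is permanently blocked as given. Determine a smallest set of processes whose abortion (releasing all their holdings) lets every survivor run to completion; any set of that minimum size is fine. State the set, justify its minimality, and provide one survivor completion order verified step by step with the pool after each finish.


The answer: abort P5 and P8.
Key observation: before aborting P5 and P8, P1 was permanently blocked — no order could ever run it; afterwards it completes at step 4.
No one abort is enough; case by case: P1 alone leaves P5 blocked (short on R3); P2 alone leaves P1 blocked (short on R3); P5 alone leaves P1 blocked (short on R3); P3 alone leaves P1 blocked (short on R3); P9 alone leaves P1 blocked (short on R3); P8 alone leaves P1 blocked (short on R3).
One survivor order: P2, P3, P9, P1. Walking it through (post-abort pool first):
  pool = (6, 5)
  run P2 (needs (2, 2), free (6, 5)); after release of (0, 1) the pool is (6, 6)
  run P3 (needs (3, 5), free (6, 6)); after release of (2, 1) the pool is (8, 7)
  run P9 (needs (0, 4), free (8, 7)); after release of (1, 1) the pool is (9, 8)
  run P1 (needs (0, 8), free (9, 8)); after release of (2, 1) the pool is (11, 9)


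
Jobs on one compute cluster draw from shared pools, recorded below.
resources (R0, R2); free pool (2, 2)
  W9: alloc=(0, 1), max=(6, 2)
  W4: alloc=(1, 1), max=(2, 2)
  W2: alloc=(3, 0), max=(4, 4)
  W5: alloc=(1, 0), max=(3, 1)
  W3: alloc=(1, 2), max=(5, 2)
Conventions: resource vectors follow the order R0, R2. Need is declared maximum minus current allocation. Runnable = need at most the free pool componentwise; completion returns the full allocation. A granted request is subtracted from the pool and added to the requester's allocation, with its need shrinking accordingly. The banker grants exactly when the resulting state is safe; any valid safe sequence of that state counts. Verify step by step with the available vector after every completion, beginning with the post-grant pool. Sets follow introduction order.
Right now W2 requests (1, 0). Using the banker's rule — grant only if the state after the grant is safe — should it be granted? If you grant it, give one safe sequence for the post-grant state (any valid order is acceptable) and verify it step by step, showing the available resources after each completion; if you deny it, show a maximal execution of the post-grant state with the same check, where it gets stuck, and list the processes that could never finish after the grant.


DENY. Granting would leave the state unsafe.
Key observation: after W4, W5 the pool peaks at (3, 3), and each blocked process is short somewhere: W9 on R0; W2 on R2; W3 on R0.
On the post-grant state, W4, W5 is a maximal run — nothing extends it. Step-by-step check:
  pool = (1, 2)
  run W4 (needs (1, 1), free (1, 2)); after release of (1, 1) the pool is (2, 3)
  run W5 (needs (2, 1), free (2, 3)); after release of (1, 0) the pool is (3, 3)
  W9 cannot run: need (6, 1) vs free (3, 3) (insufficient R0)
  W2 cannot run: need (0, 4) vs free (3, 3) (insufficient R2)
  W3 cannot run: need (4, 0) vs free (3, 3) (insufficient R0)
Had the request been granted, W9, W2 and W3 could never finish.


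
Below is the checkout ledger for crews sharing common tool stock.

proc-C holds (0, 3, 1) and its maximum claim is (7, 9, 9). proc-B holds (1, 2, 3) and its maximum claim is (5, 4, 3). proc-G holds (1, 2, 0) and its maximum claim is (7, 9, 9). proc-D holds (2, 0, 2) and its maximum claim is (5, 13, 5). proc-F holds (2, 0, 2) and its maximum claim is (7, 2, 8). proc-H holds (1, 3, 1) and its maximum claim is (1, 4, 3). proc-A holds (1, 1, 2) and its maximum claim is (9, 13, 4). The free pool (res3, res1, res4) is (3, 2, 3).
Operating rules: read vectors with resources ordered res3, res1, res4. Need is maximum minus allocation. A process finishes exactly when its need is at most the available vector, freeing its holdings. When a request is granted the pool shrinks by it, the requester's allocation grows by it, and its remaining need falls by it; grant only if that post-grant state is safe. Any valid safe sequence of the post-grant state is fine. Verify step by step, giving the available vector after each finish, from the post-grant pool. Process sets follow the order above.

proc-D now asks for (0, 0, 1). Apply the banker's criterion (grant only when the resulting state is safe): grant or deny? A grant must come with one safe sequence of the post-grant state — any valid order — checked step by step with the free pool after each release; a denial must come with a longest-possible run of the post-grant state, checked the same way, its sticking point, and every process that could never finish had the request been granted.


GRANT: granting preserves safety; a valid post-grant sequence is proc-H, proc-B, proc-F, proc-C, proc-G, proc-A, proc-D.
Key observation: post-grant, (3, 2, 2) remains, and an order beginning with proc-H completes everyone.
Verifying the post-grant state step by step:
  pool = (3, 2, 2)
  run proc-H (needs (0, 1, 2), free (3, 2, 2)); after release of (1, 3, 1) the pool is (4, 5, 3)
  run proc-B (needs (4, 2, 0), free (4, 5, 3)); after release of (1, 2, 3) the pool is (5, 7, 6)
  run proc-F (needs (5, 2, 6), free (5, 7, 6)); after release of (2, 0, 2) the pool is (7, 7, 8)
  run proc-C (needs (7, 6, 8), free (7, 7, 8)); after release of (0, 3, 1) the pool is (7, 10, 9)
  run proc-G (needs (6, 7, 9), free (7, 10, 9)); after release of (1, 2, 0) the pool is (8, 12, 9)
  run proc-A (needs (8, 12, 2), free (8, 12, 9)); after release of (1, 1, 2) the pool is (9, 13, 11)
  run proc-D (needs (3, 13, 2), free (9, 13, 11)); after release of (2, 0, 3) the pool is (11, 13, 14)
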